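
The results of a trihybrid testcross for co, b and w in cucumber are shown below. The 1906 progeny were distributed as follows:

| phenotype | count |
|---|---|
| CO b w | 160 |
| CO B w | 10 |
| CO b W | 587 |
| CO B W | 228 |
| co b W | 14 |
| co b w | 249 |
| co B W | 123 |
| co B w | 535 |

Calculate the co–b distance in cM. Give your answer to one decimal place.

The two most frequent reciprocal classes, co B w and CO b W, are the parental types, so the F1 was co B w / CO b W.
The two rarest classes, CO B w and co b W, are the double crossovers. Comparing them with the parentals, only the co allele has switched, so co is the middle locus and the order is w – co – b.
Crossovers in the co–b interval produce the single-crossover classes co b w and CO B W (249 + 228 = 477) plus the double crossovers (24).
RF(co–b) = (477 + 24) / 1906 = 501/1906 = 0.2629 → 26.3 cM.

26.3 cM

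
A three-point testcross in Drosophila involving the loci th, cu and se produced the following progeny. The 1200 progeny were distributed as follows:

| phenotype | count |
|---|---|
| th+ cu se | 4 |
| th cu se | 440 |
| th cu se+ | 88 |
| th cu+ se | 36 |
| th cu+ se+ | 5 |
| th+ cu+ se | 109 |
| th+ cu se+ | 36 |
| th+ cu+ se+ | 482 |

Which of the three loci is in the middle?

The two most frequent reciprocal classes, th+ cu+ se+ and th cu se, are the parental types, so the F1 was th+ cu+ se+ / th cu se.
The two rarest classes, th cu+ se+ and th+ cu se, are the double crossovers. Comparing them with the parentals, only the th allele has switched, so th is the middle locus and the order is cu – th – se.

th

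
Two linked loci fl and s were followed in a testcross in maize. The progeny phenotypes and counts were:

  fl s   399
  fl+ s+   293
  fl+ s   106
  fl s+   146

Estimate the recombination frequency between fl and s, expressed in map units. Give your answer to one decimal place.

The two most frequent classes, fl+ s+ (293) and fl s (399), are the parental types, so the F1 was fl+ s+ / fl s.
The recombinant classes are fl+ s and fl s+: 106 + 146 = 252.
Recombination frequency = 252/944 = 0.2669 ≈ 26.7%, i.e. 26.7 map units.

26.7 map units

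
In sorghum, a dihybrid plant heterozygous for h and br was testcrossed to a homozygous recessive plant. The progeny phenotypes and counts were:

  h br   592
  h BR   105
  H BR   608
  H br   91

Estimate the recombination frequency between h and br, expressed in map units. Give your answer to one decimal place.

The two most frequent classes, H BR (608) and h br (592), are the parental types, so the F1 was H BR / h br.
The recombinant classes are H br and h BR: 91 + 105 = 196.
Recombination frequency = 196/1396 = 0.1404 ≈ 14.0%, i.e. 14.0 map units.

14.0 map units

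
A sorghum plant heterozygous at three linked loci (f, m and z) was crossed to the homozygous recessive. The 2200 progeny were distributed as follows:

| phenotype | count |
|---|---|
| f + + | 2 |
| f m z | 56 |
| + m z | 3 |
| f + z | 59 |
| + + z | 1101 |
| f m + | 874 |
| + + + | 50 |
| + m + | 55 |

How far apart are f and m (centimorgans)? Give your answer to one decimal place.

The two most frequent reciprocal classes, + + z and f m +, are the parental types, so the F1 was + + z / f m +.
The two rarest classes, + m z and f + +, are the double crossovers. Comparing them with the parentals, only the m allele has switched, so m is the middle locus and the order is z – m – f.
Crossovers in the m–f interval produce the single-crossover classes f + z and + m + (59 + 55 = 114) plus the double crossovers (5).
RF(m–f) = (114 + 5) / 2200 = 119/2200 = 0.0541 → 5.4 centimorgans.

5.4 centimorgans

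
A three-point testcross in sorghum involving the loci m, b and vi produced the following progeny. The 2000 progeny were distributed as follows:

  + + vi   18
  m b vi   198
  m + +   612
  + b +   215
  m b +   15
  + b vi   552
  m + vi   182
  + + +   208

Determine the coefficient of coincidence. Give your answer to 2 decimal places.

The two most frequent reciprocal classes, + b vi and m + +, are the parental types, so the F1 was + b vi / m + +.
The two rarest classes, + + vi and m b +, are the double crossovers. Comparing them with the parentals, only the b allele has switched, so b is the middle locus and the order is m – b – vi.
m–b: (406 + 33)/2000 = 0.2195; b–vi: (397 + 33)/2000 = 0.2150.
Expected DCO frequency = 0.2195 × 0.2150 ≈ 0.04719; observed = 33/2000 ≈ 0.01650.
Coefficient of coincidence = 0.01650/0.04719 ≈ 0.35.

0.35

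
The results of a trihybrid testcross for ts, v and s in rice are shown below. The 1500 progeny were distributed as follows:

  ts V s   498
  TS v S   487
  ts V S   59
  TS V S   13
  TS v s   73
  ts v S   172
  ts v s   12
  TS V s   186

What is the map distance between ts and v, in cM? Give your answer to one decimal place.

The two most frequent reciprocal classes, TS v S and ts V s, are the parental types, so the F1 was TS v S / ts V s.
The two rarest classes, TS V S and ts v s, are the double crossovers. Comparing them with the parentals, only the v allele has switched, so v is the middle locus and the order is ts – v – s.
Crossovers in the ts–v interval produce the single-crossover classes ts v S and TS V s (172 + 186 = 358) plus the double crossovers (25).
RF(ts–v) = (358 + 25) / 1500 = 383/1500 = 0.2553 → 25.5 cM.

25.5 cM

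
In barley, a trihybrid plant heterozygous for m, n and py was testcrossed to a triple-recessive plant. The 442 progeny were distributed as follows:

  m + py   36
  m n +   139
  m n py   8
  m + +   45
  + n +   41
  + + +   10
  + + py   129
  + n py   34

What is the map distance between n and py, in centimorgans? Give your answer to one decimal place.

21.9 centimorgans

The two most frequent reciprocal classes, m n + and + + py, are the parental types, so the F1 was m n + / + + py.
The two rarest classes, m n py and + + +, are the double crossovers. Comparing them with the parentals, only the py allele has switched, so py is the middle locus and the order is m – py – n.
Crossovers in the py–n interval produce the single-crossover classes m + + and + n py (45 + 34 = 79) plus the double crossovers (18).
RF(py–n) = (79 + 18) / 442 = 97/442 = 0.2195 → 21.9 centimorgans.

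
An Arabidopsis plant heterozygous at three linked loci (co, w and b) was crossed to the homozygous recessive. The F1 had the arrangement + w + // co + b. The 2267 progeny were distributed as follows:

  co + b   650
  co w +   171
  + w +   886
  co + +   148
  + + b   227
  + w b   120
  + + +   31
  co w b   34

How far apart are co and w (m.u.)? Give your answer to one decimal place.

The two rarest classes, + + + and co w b, are the double crossovers. Comparing them with the parentals, only the w allele has switched, so w is the middle locus and the order is co – w – b.
Crossovers in the co–w interval produce the single-crossover classes co w + and + + b (171 + 227 = 398) plus the double crossovers (65).
RF(co–w) = (398 + 65) / 2267 = 463/2267 = 0.2042 → 20.4 m.u.

20.4 m.u.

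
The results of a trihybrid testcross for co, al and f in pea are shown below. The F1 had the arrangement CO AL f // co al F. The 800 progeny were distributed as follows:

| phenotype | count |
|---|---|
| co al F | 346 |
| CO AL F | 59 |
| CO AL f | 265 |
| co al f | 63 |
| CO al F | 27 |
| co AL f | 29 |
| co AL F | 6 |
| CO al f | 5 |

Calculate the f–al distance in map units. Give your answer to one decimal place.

16.6 map units

The two rarest classes, CO al f and co AL F, are the double crossovers. Comparing them with the parentals, only the al allele has switched, so al is the middle locus and the order is co – al – f.
Crossovers in the al–f interval produce the single-crossover classes CO AL F and co al f (59 + 63 = 122) plus the double crossovers (11).
RF(al–f) = (122 + 11) / 800 = 133/800 = 0.1663 → 16.6 map units.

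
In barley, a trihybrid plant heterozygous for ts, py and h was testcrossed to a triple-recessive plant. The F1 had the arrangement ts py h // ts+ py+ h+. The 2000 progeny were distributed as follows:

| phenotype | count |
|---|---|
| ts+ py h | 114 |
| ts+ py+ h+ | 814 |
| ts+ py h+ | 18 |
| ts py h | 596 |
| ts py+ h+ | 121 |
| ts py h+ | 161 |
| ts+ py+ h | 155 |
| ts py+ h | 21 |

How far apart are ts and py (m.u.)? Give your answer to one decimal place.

The two rarest classes, ts py+ h and ts+ py h+, are the double crossovers. Comparing them with the parentals, only the py allele has switched, so py is the middle locus and the order is ts – py – h.
Crossovers in the ts–py interval produce the single-crossover classes ts+ py h and ts py+ h+ (114 + 121 = 235) plus the double crossovers (39).
RF(ts–py) = (235 + 39) / 2000 = 274/2000 = 0.1370 → 13.7 m.u.

13.7 m.u.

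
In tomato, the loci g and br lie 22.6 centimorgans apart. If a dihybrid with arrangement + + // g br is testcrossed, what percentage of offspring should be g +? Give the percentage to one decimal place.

A map distance of 22.6 centimorgans corresponds to a recombination frequency of 0.226.
The F1 is + + / g br, so g + is a recombinant gamete class with expected frequency r/2 = 0.226/2 = 0.1130.
That is 0.1130 = 11.3% of the progeny.

11.3%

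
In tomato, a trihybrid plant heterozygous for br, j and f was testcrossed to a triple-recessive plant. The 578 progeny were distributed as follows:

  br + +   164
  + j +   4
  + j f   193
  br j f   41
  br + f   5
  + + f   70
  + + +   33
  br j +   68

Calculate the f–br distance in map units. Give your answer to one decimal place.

14.4 map units

The two most frequent reciprocal classes, + j f and br + +, are the parental types, so the F1 was + j f / br + +.
The two rarest classes, + j + and br + f, are the double crossovers. Comparing them with the parentals, only the f allele has switched, so f is the middle locus and the order is br – f – j.
Crossovers in the br–f interval produce the single-crossover classes br j f and + + + (41 + 33 = 74) plus the double crossovers (9).
RF(br–f) = (74 + 9) / 578 = 83/578 = 0.1436 → 14.4 map units.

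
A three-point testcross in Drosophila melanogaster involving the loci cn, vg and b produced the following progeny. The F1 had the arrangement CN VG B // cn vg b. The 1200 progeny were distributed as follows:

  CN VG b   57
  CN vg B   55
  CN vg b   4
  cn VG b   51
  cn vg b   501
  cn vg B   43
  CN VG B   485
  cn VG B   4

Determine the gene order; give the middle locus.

cn

The two rarest classes, cn VG B and CN vg b, are the double crossovers. Comparing them with the parentals, only the cn allele has switched, so cn is the middle locus and the order is b – cn – vg.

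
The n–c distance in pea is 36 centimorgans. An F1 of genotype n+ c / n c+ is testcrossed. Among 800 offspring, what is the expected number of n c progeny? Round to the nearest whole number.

A map distance of 36 centimorgans corresponds to a recombination frequency of 0.360.
The F1 is n+ c / n c+, so n c is a recombinant gamete class with expected frequency r/2 = 0.360/2 = 0.1800.
Expected number = 0.1800 × 800 = 144.00 ≈ 144.

144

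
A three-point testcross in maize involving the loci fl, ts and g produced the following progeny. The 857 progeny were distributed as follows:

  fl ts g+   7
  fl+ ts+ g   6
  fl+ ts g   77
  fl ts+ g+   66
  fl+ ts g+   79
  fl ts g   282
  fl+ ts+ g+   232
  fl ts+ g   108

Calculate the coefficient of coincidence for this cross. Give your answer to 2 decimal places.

0.36

The two most frequent reciprocal classes, fl+ ts+ g+ and fl ts g, are the parental types, so the F1 was fl+ ts+ g+ / fl ts g.
The two rarest classes, fl+ ts+ g and fl ts g+, are the double crossovers. Comparing them with the parentals, only the g allele has switched, so g is the middle locus and the order is fl – g – ts.
fl–g: (143 + 13)/857 = 0.1820; g–ts: (187 + 13)/857 = 0.2334.
Expected DCO frequency = 0.1820 × 0.2334 ≈ 0.04248; observed = 13/857 ≈ 0.01517.
Coefficient of coincidence = 0.01517/0.04248 ≈ 0.36.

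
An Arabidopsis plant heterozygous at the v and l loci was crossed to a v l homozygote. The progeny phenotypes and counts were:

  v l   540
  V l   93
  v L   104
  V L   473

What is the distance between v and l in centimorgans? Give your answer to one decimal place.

16.3 centimorgans

The two most frequent classes, V L (473) and v l (540), are the parental types, so the F1 was V L / v l.
The recombinant classes are V l and v L: 93 + 104 = 197.
Recombination frequency = 197/1210 = 0.1628 ≈ 16.3%, i.e. 16.3 centimorgans.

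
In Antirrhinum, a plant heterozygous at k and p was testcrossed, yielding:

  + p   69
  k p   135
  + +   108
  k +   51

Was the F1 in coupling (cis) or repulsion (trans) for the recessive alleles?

The two most frequent classes are + + (108) and k p (135); these are the parental (non-recombinant) types.
So the F1 carried + + on one chromosome and k p on the other — the recessive alleles are on the same chromosome (cis / coupling).

cis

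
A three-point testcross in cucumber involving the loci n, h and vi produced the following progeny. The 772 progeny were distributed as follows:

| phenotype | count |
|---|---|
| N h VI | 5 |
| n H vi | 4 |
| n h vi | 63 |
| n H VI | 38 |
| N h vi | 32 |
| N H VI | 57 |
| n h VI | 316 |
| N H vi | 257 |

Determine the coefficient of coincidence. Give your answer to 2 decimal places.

The two most frequent reciprocal classes, N H vi and n h VI, are the parental types, so the F1 was N H vi / n h VI.
The two rarest classes, n H vi and N h VI, are the double crossovers. Comparing them with the parentals, only the n allele has switched, so n is the middle locus and the order is h – n – vi.
h–n: (70 + 9)/772 = 0.1023; n–vi: (120 + 9)/772 = 0.1671.
Expected DCO frequency = 0.1023 × 0.1671 ≈ 0.01709; observed = 9/772 ≈ 0.01166.
Coefficient of coincidence = 0.01166/0.01709 ≈ 0.68.

0.68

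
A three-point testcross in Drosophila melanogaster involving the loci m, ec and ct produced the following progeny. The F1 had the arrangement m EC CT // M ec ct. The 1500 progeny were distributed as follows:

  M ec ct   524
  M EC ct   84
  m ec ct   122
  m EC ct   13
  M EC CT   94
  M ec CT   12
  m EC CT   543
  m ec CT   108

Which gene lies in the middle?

ct

The two rarest classes, m EC ct and M ec CT, are the double crossovers. Comparing them with the parentals, only the ct allele has switched, so ct is the middle locus and the order is ec – ct – m.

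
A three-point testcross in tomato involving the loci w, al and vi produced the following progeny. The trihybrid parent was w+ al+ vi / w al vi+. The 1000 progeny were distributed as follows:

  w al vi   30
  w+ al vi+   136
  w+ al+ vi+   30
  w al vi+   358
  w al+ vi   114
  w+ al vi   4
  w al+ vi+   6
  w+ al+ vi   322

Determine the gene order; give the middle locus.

al

The two rarest classes, w+ al vi and w al+ vi+, are the double crossovers. Comparing them with the parentals, only the al allele has switched, so al is the middle locus and the order is w – al – vi.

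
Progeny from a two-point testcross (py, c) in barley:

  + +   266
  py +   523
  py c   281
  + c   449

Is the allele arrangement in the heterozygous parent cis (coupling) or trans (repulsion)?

trans

The two most frequent classes are + c (449) and py + (523); these are the parental (non-recombinant) types.
So the F1 carried + c on one chromosome and py + on the other — the recessive alleles are on opposite chromosomes (trans / repulsion).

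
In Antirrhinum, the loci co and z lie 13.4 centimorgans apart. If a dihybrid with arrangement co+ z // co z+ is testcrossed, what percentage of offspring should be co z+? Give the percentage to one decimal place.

43.3%

A map distance of 13.4 centimorgans corresponds to a recombination frequency of 0.134.
The F1 is co+ z / co z+, so co z+ is a parental gamete class with expected frequency (1 − r)/2 = 0.866/2 = 0.4330.
That is 0.4330 = 43.3% of the progeny.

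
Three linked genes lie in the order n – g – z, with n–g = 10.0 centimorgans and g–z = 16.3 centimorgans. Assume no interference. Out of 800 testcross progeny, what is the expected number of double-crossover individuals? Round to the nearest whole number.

Map distances give recombination frequencies of 0.100 and 0.163 for the two intervals.
With no interference, expected double-crossover frequency = 0.100 × 0.163 = 0.01630.
Expected number = 0.01630 × 800 = 13.04 ≈ 13.

13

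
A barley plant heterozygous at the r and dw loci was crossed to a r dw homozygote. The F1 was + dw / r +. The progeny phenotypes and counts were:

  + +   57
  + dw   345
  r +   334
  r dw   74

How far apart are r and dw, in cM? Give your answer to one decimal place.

The recombinant classes are + + and r dw: 57 + 74 = 131.
Recombination frequency = 131/810 = 0.1617 ≈ 16.2%, i.e. 16.2 cM.

16.2 cM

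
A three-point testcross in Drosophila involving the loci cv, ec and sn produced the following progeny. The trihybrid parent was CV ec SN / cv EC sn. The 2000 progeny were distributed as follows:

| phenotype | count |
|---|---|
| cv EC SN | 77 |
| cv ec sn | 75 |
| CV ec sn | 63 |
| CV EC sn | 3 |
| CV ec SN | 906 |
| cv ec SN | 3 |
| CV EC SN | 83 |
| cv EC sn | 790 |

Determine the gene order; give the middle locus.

The two rarest classes, cv ec SN and CV EC sn, are the double crossovers. Comparing them with the parentals, only the cv allele has switched, so cv is the middle locus and the order is sn – cv – ec.

cv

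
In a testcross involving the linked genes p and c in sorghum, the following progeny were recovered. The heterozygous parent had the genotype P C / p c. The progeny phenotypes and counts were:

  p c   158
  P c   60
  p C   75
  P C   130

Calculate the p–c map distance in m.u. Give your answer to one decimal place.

31.9 m.u.

The recombinant classes are P c and p C: 60 + 75 = 135.
Recombination frequency = 135/423 = 0.3191 ≈ 31.9%, i.e. 31.9 m.u.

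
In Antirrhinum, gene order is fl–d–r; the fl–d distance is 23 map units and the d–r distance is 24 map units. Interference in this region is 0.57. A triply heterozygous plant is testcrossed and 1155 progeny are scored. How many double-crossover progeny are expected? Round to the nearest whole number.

Map distances give recombination frequencies of 0.230 and 0.240 for the two intervals.
With interference 0.57 (so coincidence = 0.43), expected double-crossover frequency = 0.230 × 0.240 × 0.43 = 0.02374.
Expected number = 0.02374 × 1155 = 27.42 ≈ 27.

27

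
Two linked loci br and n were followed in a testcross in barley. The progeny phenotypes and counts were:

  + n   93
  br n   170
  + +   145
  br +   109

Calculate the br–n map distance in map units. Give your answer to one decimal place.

The two most frequent classes, + + (145) and br n (170), are the parental types, so the F1 was + + / br n.
The recombinant classes are + n and br +: 93 + 109 = 202.
Recombination frequency = 202/517 = 0.3907 ≈ 39.1%, i.e. 39.1 map units.

39.1 map units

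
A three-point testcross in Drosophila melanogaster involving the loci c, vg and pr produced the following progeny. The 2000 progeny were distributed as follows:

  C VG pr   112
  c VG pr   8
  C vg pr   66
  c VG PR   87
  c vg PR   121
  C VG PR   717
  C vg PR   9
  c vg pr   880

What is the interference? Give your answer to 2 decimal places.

0.20

The two most frequent reciprocal classes, C VG PR and c vg pr, are the parental types, so the F1 was C VG PR / c vg pr.
The two rarest classes, C vg PR and c VG pr, are the double crossovers. Comparing them with the parentals, only the vg allele has switched, so vg is the middle locus and the order is c – vg – pr.
c–vg: (153 + 17)/2000 = 0.0850; vg–pr: (233 + 17)/2000 = 0.1250.
Expected DCO frequency = 0.0850 × 0.1250 ≈ 0.01063; observed = 17/2000 ≈ 0.00850.
Coefficient of coincidence = 0.00850/0.01063 ≈ 0.80; interference = 1 − 0.80 = 0.20.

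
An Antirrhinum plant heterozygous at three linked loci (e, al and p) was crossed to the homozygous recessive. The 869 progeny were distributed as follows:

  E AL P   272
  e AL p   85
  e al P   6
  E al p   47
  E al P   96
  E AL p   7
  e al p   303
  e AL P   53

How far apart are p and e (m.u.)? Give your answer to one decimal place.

13.0 m.u.

The two most frequent reciprocal classes, E AL P and e al p, are the parental types, so the F1 was E AL P / e al p.
The two rarest classes, E AL p and e al P, are the double crossovers. Comparing them with the parentals, only the p allele has switched, so p is the middle locus and the order is al – p – e.
Crossovers in the p–e interval produce the single-crossover classes e AL P and E al p (53 + 47 = 100) plus the double crossovers (13).
RF(p–e) = (100 + 13) / 869 = 113/869 = 0.1300 → 13.0 m.u.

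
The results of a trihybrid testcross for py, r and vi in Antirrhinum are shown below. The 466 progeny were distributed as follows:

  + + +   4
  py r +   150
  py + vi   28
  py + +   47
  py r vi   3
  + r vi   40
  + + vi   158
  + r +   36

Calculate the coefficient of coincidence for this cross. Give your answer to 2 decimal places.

0.49

The two most frequent reciprocal classes, + + vi and py r +, are the parental types, so the F1 was + + vi / py r +.
The two rarest classes, + + + and py r vi, are the double crossovers. Comparing them with the parentals, only the vi allele has switched, so vi is the middle locus and the order is r – vi – py.
r–vi: (87 + 7)/466 = 0.2017; vi–py: (64 + 7)/466 = 0.1524.
Expected DCO frequency = 0.2017 × 0.1524 ≈ 0.03074; observed = 7/466 ≈ 0.01502.
Coefficient of coincidence = 0.01502/0.03074 ≈ 0.49.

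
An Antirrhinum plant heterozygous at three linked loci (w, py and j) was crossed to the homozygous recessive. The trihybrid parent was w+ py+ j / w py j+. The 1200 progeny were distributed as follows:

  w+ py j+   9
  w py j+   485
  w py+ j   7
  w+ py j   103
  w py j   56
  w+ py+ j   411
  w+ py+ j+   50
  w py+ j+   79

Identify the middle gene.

w

The two rarest classes, w py+ j and w+ py j+, are the double crossovers. Comparing them with the parentals, only the w allele has switched, so w is the middle locus and the order is py – w – j.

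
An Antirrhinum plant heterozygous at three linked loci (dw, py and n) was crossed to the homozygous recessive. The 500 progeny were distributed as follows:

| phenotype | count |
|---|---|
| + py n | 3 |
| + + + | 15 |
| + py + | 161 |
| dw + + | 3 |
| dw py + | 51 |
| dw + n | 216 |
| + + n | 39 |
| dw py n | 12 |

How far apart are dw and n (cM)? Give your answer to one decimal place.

19.2 cM

The two most frequent reciprocal classes, + py + and dw + n, are the parental types, so the F1 was + py + / dw + n.
The two rarest classes, + py n and dw + +, are the double crossovers. Comparing them with the parentals, only the n allele has switched, so n is the middle locus and the order is py – n – dw.
Crossovers in the n–dw interval produce the single-crossover classes dw py + and + + n (51 + 39 = 90) plus the double crossovers (6).
RF(n–dw) = (90 + 6) / 500 = 96/500 = 0.1920 → 19.2 cM.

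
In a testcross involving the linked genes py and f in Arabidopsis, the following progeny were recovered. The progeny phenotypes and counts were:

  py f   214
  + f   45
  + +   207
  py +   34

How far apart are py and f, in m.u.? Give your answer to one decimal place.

15.8 m.u.

The two most frequent classes, + + (207) and py f (214), are the parental types, so the F1 was + + / py f.
The recombinant classes are + f and py +: 45 + 34 = 79.
Recombination frequency = 79/500 = 0.1580 ≈ 15.8%, i.e. 15.8 m.u.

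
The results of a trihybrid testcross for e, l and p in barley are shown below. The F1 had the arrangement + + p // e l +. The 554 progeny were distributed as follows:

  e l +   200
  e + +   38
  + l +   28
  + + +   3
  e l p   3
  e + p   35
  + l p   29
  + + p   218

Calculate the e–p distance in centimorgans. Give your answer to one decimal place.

12.5 centimorgans

The two rarest classes, + + + and e l p, are the double crossovers. Comparing them with the parentals, only the p allele has switched, so p is the middle locus and the order is l – p – e.
Crossovers in the p–e interval produce the single-crossover classes e + p and + l + (35 + 28 = 63) plus the double crossovers (6).
RF(p–e) = (63 + 6) / 554 = 69/554 = 0.1245 → 12.5 centimorgans.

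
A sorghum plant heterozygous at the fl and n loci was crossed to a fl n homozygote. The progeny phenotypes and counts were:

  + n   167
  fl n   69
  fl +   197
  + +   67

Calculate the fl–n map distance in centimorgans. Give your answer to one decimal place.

27.2 centimorgans

The two most frequent classes, + n (167) and fl + (197), are the parental types, so the F1 was + n / fl +.
The recombinant classes are + + and fl n: 67 + 69 = 136.
Recombination frequency = 136/500 = 0.2720 ≈ 27.2%, i.e. 27.2 centimorgans.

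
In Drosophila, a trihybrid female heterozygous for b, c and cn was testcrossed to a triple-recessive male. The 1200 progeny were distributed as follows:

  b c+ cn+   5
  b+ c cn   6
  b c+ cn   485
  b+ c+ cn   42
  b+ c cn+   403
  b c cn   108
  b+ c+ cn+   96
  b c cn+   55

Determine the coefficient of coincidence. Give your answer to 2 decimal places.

The two most frequent reciprocal classes, b c+ cn and b+ c cn+, are the parental types, so the F1 was b c+ cn / b+ c cn+.
The two rarest classes, b c+ cn+ and b+ c cn, are the double crossovers. Comparing them with the parentals, only the cn allele has switched, so cn is the middle locus and the order is b – cn – c.
b–cn: (97 + 11)/1200 = 0.0900; cn–c: (204 + 11)/1200 = 0.1792.
Expected DCO frequency = 0.0900 × 0.1792 ≈ 0.01613; observed = 11/1200 ≈ 0.00917.
Coefficient of coincidence = 0.00917/0.01613 ≈ 0.57.

0.57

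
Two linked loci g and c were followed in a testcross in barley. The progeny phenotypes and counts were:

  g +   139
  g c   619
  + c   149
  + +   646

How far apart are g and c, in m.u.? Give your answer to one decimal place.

18.5 m.u.

The two most frequent classes, + + (646) and g c (619), are the parental types, so the F1 was + + / g c.
The recombinant classes are + c and g +: 149 + 139 = 288.
Recombination frequency = 288/1553 = 0.1854 ≈ 18.5%, i.e. 18.5 m.u.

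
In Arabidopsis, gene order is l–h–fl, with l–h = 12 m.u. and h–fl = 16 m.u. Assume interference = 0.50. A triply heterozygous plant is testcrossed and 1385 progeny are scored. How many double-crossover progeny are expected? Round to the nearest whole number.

Map distances give recombination frequencies of 0.120 and 0.160 for the two intervals.
With interference 0.50 (so coincidence = 0.50), expected double-crossover frequency = 0.120 × 0.160 × 0.50 = 0.00960.
Expected number = 0.00960 × 1385 = 13.30 ≈ 13.

13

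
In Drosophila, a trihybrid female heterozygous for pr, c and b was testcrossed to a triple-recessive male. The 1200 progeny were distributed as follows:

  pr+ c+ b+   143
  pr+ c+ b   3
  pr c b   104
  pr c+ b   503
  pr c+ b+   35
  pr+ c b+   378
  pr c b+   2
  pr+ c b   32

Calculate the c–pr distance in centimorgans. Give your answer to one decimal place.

21.0 centimorgans

The two most frequent reciprocal classes, pr c+ b and pr+ c b+, are the parental types, so the F1 was pr c+ b / pr+ c b+.
The two rarest classes, pr+ c+ b and pr c b+, are the double crossovers. Comparing them with the parentals, only the pr allele has switched, so pr is the middle locus and the order is c – pr – b.
Crossovers in the c–pr interval produce the single-crossover classes pr c b and pr+ c+ b+ (104 + 143 = 247) plus the double crossovers (5).
RF(c–pr) = (247 + 5) / 1200 = 252/1200 = 0.2100 → 21.0 centimorgans.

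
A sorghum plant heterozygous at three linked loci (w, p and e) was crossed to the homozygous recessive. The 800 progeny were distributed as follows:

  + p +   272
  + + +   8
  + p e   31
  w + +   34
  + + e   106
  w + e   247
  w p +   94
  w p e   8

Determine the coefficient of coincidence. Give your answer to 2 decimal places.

The two most frequent reciprocal classes, w + e and + p +, are the parental types, so the F1 was w + e / + p +.
The two rarest classes, w p e and + + +, are the double crossovers. Comparing them with the parentals, only the p allele has switched, so p is the middle locus and the order is e – p – w.
e–p: (65 + 16)/800 = 0.1013; p–w: (200 + 16)/800 = 0.2700.
Expected DCO frequency = 0.1013 × 0.2700 ≈ 0.02735; observed = 16/800 ≈ 0.02000.
Coefficient of coincidence = 0.02000/0.02735 ≈ 0.73.

0.73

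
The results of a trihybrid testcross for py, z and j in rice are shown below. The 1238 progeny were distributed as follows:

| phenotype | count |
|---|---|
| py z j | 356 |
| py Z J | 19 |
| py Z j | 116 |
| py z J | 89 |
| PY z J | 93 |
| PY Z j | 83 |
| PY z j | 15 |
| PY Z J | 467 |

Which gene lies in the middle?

The two most frequent reciprocal classes, PY Z J and py z j, are the parental types, so the F1 was PY Z J / py z j.
The two rarest classes, py Z J and PY z j, are the double crossovers. Comparing them with the parentals, only the py allele has switched, so py is the middle locus and the order is j – py – z.

py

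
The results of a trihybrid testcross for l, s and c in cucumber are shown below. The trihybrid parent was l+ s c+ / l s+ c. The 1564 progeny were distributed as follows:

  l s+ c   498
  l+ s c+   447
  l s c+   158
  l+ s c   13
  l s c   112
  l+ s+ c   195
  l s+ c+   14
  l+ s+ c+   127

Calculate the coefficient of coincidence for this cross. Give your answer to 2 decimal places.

The two rarest classes, l+ s c and l s+ c+, are the double crossovers. Comparing them with the parentals, only the c allele has switched, so c is the middle locus and the order is l – c – s.
l–c: (353 + 27)/1564 = 0.2430; c–s: (239 + 27)/1564 = 0.1701.
Expected DCO frequency = 0.2430 × 0.1701 ≈ 0.04133; observed = 27/1564 ≈ 0.01726.
Coefficient of coincidence = 0.01726/0.04133 ≈ 0.42.

0.42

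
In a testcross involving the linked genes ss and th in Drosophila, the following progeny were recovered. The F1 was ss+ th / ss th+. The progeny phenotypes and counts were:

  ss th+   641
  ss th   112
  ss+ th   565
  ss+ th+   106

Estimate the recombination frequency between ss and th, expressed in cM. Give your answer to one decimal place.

The recombinant classes are ss+ th+ and ss th: 106 + 112 = 218.
Recombination frequency = 218/1424 = 0.1531 ≈ 15.3%, i.e. 15.3 cM.

15.3 cM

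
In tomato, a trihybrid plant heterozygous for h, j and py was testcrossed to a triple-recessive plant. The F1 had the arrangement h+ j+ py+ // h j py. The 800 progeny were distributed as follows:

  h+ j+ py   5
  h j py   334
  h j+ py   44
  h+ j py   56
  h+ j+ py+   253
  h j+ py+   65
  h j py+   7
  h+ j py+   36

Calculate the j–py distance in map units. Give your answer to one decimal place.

The two rarest classes, h+ j+ py and h j py+, are the double crossovers. Comparing them with the parentals, only the py allele has switched, so py is the middle locus and the order is j – py – h.
Crossovers in the j–py interval produce the single-crossover classes h+ j py+ and h j+ py (36 + 44 = 80) plus the double crossovers (12).
RF(j–py) = (80 + 12) / 800 = 92/800 = 0.1150 → 11.5 map units.

11.5 map units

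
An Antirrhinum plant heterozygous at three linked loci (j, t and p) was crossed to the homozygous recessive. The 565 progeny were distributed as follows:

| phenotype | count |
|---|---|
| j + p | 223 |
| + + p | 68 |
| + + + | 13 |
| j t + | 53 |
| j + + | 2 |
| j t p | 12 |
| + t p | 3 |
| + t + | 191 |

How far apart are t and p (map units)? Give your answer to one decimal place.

5.3 map units

The two most frequent reciprocal classes, j + p and + t +, are the parental types, so the F1 was j + p / + t +.
The two rarest classes, j + + and + t p, are the double crossovers. Comparing them with the parentals, only the p allele has switched, so p is the middle locus and the order is j – p – t.
Crossovers in the p–t interval produce the single-crossover classes j t p and + + + (12 + 13 = 25) plus the double crossovers (5).
RF(p–t) = (25 + 5) / 565 = 30/565 = 0.0531 → 5.3 map units.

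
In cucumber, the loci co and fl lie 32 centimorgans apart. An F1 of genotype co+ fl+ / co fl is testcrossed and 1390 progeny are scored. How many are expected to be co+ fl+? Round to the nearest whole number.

473

A map distance of 32 centimorgans corresponds to a recombination frequency of 0.320.
The F1 is co+ fl+ / co fl, so co+ fl+ is a parental gamete class with expected frequency (1 − r)/2 = 0.680/2 = 0.3400.
Expected number = 0.3400 × 1390 = 472.60 ≈ 473.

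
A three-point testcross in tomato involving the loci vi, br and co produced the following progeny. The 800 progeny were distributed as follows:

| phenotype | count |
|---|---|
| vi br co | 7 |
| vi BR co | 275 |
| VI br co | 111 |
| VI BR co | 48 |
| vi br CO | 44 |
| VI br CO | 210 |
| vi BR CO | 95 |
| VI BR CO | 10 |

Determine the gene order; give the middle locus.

br

The two most frequent reciprocal classes, vi BR co and VI br CO, are the parental types, so the F1 was vi BR co / VI br CO.
The two rarest classes, vi br co and VI BR CO, are the double crossovers. Comparing them with the parentals, only the br allele has switched, so br is the middle locus and the order is vi – br – co.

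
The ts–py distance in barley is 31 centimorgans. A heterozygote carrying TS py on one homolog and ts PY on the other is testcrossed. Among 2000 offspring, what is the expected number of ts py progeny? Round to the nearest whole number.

A map distance of 31 centimorgans corresponds to a recombination frequency of 0.310.
The F1 is TS py / ts PY, so ts py is a recombinant gamete class with expected frequency r/2 = 0.310/2 = 0.1550.
Expected number = 0.1550 × 2000 = 310.00 ≈ 310.

310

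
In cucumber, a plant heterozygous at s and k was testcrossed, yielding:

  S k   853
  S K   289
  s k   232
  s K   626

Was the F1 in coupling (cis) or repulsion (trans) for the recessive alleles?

The two most frequent classes are S k (853) and s K (626); these are the parental (non-recombinant) types.
So the F1 carried S k on one chromosome and s K on the other — the recessive alleles are on opposite chromosomes (trans / repulsion).

trans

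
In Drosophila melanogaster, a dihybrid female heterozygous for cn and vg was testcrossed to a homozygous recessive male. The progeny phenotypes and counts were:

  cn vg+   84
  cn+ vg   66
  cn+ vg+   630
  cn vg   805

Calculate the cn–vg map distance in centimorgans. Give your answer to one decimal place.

9.5 centimorgans

The two most frequent classes, cn+ vg+ (630) and cn vg (805), are the parental types, so the F1 was cn+ vg+ / cn vg.
The recombinant classes are cn+ vg and cn vg+: 66 + 84 = 150.
Recombination frequency = 150/1585 = 0.0946 ≈ 9.5%, i.e. 9.5 centimorgans.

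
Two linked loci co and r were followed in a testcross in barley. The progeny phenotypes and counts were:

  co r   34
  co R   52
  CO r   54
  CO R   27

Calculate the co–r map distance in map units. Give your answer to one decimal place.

The two most frequent classes, CO r (54) and co R (52), are the parental types, so the F1 was CO r / co R.
The recombinant classes are CO R and co r: 27 + 34 = 61.
Recombination frequency = 61/167 = 0.3653 ≈ 36.5%, i.e. 36.5 map units.

36.5 map units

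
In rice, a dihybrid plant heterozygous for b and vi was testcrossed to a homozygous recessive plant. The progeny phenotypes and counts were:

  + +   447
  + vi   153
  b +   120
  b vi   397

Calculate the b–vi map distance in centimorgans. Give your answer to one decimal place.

24.4 centimorgans

The two most frequent classes, + + (447) and b vi (397), are the parental types, so the F1 was + + / b vi.
The recombinant classes are + vi and b +: 153 + 120 = 273.
Recombination frequency = 273/1117 = 0.2444 ≈ 24.4%, i.e. 24.4 centimorgans.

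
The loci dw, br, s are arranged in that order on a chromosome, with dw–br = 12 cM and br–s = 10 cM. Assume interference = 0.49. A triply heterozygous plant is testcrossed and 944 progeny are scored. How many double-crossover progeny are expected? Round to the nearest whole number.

Map distances give recombination frequencies of 0.120 and 0.100 for the two intervals.
With interference 0.49 (so coincidence = 0.51), expected double-crossover frequency = 0.120 × 0.100 × 0.51 = 0.00612.
Expected number = 0.00612 × 944 = 5.78 ≈ 6.

6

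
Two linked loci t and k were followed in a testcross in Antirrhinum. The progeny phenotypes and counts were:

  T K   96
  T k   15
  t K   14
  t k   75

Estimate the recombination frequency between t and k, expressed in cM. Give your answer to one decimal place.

14.5 cM

The two most frequent classes, T K (96) and t k (75), are the parental types, so the F1 was T K / t k.
The recombinant classes are T k and t K: 15 + 14 = 29.
Recombination frequency = 29/200 = 0.1450 ≈ 14.5%, i.e. 14.5 cM.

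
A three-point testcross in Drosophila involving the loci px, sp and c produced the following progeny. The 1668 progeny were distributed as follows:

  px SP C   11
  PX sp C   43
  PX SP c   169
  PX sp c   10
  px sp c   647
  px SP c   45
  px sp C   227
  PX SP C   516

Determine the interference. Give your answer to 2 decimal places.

0.23

The two most frequent reciprocal classes, px sp c and PX SP C, are the parental types, so the F1 was px sp c / PX SP C.
The two rarest classes, PX sp c and px SP C, are the double crossovers. Comparing them with the parentals, only the px allele has switched, so px is the middle locus and the order is c – px – sp.
c–px: (396 + 21)/1668 = 0.2500; px–sp: (88 + 21)/1668 = 0.0653.
Expected DCO frequency = 0.2500 × 0.0653 ≈ 0.01632; observed = 21/1668 ≈ 0.01259.
Coefficient of coincidence = 0.01259/0.01632 ≈ 0.77; interference = 1 − 0.77 = 0.23.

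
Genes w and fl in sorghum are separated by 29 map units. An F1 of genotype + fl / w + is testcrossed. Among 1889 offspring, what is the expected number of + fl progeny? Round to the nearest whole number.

A map distance of 29 map units corresponds to a recombination frequency of 0.290.
The F1 is + fl / w +, so + fl is a parental gamete class with expected frequency (1 − r)/2 = 0.710/2 = 0.3550.
Expected number = 0.3550 × 1889 = 670.59 ≈ 671.

671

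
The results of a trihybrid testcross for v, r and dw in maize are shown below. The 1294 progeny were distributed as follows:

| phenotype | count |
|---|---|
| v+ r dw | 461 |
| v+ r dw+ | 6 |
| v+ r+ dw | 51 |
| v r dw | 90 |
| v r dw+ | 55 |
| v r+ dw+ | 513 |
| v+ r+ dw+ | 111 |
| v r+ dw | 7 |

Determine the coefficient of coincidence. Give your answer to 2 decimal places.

0.66

The two most frequent reciprocal classes, v r+ dw+ and v+ r dw, are the parental types, so the F1 was v r+ dw+ / v+ r dw.
The two rarest classes, v r+ dw and v+ r dw+, are the double crossovers. Comparing them with the parentals, only the dw allele has switched, so dw is the middle locus and the order is v – dw – r.
v–dw: (201 + 13)/1294 = 0.1654; dw–r: (106 + 13)/1294 = 0.0920.
Expected DCO frequency = 0.1654 × 0.0920 ≈ 0.01522; observed = 13/1294 ≈ 0.01005.
Coefficient of coincidence = 0.01005/0.01522 ≈ 0.66.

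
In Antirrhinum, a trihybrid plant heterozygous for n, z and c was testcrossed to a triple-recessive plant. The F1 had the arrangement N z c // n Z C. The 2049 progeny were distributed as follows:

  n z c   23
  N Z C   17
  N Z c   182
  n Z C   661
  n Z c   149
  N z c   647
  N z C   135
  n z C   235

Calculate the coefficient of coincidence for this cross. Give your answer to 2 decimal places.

0.55

The two rarest classes, n z c and N Z C, are the double crossovers. Comparing them with the parentals, only the n allele has switched, so n is the middle locus and the order is c – n – z.
c–n: (284 + 40)/2049 = 0.1581; n–z: (417 + 40)/2049 = 0.2230.
Expected DCO frequency = 0.1581 × 0.2230 ≈ 0.03526; observed = 40/2049 ≈ 0.01952.
Coefficient of coincidence = 0.01952/0.03526 ≈ 0.55.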